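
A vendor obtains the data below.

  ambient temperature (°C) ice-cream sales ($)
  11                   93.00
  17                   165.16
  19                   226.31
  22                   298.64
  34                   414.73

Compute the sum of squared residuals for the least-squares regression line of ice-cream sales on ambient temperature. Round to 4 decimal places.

2500.1519

n = 5, Σx = 103, Σy = 1197.84, Σxy = 28801.51, Σx² = 2411, Σy² = 348329.8642
Sxx = Σx² − (Σx)²/n = 2411 − 2121.8 = 289.2
Sxy = Σxy − (Σx)(Σy)/n = 28801.51 − 24675.504 = 4126.006
Syy = Σy² − (Σy)²/n = 348329.8642 − 286964.13312 = 61365.73108
b = Sxy/Sxx = 4126.006/289.2 = 14.266964
SSE = Syy − b·Sxy = 61365.73108 − 14.266964·4126.006 = 2500.151854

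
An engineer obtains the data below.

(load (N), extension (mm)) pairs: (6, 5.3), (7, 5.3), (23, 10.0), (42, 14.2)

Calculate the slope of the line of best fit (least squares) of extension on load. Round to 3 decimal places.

n = 4, Σx = 78, Σy = 34.8, Σxy = 895.3, Σx² = 2378
Sxx = Σx² − (Σx)²/n = 2378 − 1521 = 857
Sxy = Σxy − (Σx)(Σy)/n = 895.3 − 678.6 = 216.7
b = Sxy/Sxx = 216.7/857 = 0.252859

0.253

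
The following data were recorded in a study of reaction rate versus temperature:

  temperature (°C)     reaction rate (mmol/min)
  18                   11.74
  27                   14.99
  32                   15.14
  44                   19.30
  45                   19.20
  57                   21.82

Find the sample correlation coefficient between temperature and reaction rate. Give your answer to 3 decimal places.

n = 6, Σx = 223, Σy = 102.19, Σxy = 4057.47, Σx² = 9287, Σy² = 1808.9897
Sxx = Σx² − (Σx)²/n = 9287 − 8288.166667 = 998.833333
Sxy = Σxy − (Σx)(Σy)/n = 4057.47 − 3798.061667 = 259.408333
Syy = Σy² − (Σy)²/n = 1808.9897 − 1740.466017 = 68.523683
r = Sxy/√(Sxx·Syy) = 259.408333/√(68443.739036) = 259.408333/261.617543 = 0.991556

0.992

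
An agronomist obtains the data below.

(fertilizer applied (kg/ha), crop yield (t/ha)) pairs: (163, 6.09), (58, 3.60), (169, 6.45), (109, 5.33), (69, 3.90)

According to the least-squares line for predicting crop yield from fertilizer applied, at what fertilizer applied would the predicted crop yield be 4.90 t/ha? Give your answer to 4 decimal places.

n = 5, Σx = 568, Σy = 25.37, Σxy = 3141.59, Σx² = 75136
Sxx = Σx² − (Σx)²/n = 75136 − 64524.8 = 10611.2
Sxy = Σxy − (Σx)(Σy)/n = 3141.59 − 2882.032 = 259.558
b = Sxy/Sxx = 259.558/10611.2 = 0.024461
a = ȳ − b·x̄ = 5.074 − 0.024461·113.6 = 2.295258
Set a + b·x = 4.90: x = (4.90 − 2.295258) / 0.024461 = 106.486566

106.4866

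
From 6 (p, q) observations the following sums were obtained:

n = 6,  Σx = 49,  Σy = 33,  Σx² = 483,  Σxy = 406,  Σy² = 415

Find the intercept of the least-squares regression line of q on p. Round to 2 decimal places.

Sxx = Σx² − (Σx)²/n = 483 − 400.166667 = 82.833333
Sxy = Σxy − (Σx)(Σy)/n = 406 − 269.5 = 136.5
b = Sxy/Sxx = 136.5/82.833333 = 1.647887
a = ȳ − b·x̄ = 5.5 − 1.647887·8.166667 = -7.957746

-7.96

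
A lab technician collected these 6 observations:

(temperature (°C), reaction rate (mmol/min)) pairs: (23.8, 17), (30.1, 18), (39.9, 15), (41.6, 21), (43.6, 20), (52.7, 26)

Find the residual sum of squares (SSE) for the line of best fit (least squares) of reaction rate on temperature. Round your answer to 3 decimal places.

34.852

n = 6, Σx = 231.7, Σy = 117, Σxy = 4660.7, Σx² = 9473.27, Σy² = 2355
Sxx = Σx² − (Σx)²/n = 9473.27 − 8947.481667 = 525.788333
Sxy = Σxy − (Σx)(Σy)/n = 4660.7 − 4518.15 = 142.55
Syy = Σy² − (Σy)²/n = 2355 − 2281.5 = 73.5
b = Sxy/Sxx = 142.55/525.788333 = 0.271117
SSE = Syy − b·Sxy = 73.5 − 0.271117·142.55 = 34.852314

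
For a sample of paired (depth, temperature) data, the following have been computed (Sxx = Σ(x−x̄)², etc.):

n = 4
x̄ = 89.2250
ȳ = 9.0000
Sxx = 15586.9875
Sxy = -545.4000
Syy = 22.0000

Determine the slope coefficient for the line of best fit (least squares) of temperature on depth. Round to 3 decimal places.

b = Sxy/Sxx = -545.4/15586.9875 = -0.034991

-0.035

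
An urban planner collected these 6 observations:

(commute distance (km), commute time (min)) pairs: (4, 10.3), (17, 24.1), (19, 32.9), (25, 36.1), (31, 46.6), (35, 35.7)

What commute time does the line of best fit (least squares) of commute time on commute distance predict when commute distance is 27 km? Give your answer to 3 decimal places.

36.128

n = 6, Σx = 131, Σy = 185.7, Σxy = 4672.6, Σx² = 3477
Sxx = Σx² − (Σx)²/n = 3477 − 2860.166667 = 616.833333
Sxy = Σxy − (Σx)(Σy)/n = 4672.6 − 4054.45 = 618.15
b = Sxy/Sxx = 618.15/616.833333 = 1.002135
a = ȳ − b·x̄ = 30.95 − 1.002135·21.833333 = 9.070062
ŷ(27) = a + b·27 = 9.070062 + 1.002135·27 = 36.127695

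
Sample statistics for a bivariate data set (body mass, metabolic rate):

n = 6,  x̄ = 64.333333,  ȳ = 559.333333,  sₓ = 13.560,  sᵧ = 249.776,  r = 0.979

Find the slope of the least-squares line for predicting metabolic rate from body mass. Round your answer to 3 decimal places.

18.033

b = r · sᵧ/sₓ = 0.979 · 249.776/13.56 = 18.033238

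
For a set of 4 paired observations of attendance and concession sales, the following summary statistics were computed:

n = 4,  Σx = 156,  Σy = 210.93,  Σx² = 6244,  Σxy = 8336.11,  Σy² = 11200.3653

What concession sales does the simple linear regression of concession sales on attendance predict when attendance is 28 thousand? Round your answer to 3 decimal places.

Sxx = Σx² − (Σx)²/n = 6244 − 6084 = 160
Sxy = Σxy − (Σx)(Σy)/n = 8336.11 − 8226.27 = 109.84
b = Sxy/Sxx = 109.84/160 = 0.6865
a = ȳ − b·x̄ = 52.7325 − 0.6865·39 = 25.959
ŷ(28) = a + b·28 = 25.959 + 0.6865·28 = 45.181

45.181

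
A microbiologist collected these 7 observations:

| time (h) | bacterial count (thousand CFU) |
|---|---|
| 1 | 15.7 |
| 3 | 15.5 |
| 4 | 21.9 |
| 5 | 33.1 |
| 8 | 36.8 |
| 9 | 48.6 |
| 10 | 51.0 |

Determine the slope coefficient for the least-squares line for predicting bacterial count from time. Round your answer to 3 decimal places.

n = 7, Σx = 40, Σy = 222.6, Σxy = 1557.1, Σx² = 296
Sxx = Σx² − (Σx)²/n = 296 − 228.571429 = 67.428571
Sxy = Σxy − (Σx)(Σy)/n = 1557.1 − 1272 = 285.1
b = Sxy/Sxx = 285.1/67.428571 = 4.228178

4.228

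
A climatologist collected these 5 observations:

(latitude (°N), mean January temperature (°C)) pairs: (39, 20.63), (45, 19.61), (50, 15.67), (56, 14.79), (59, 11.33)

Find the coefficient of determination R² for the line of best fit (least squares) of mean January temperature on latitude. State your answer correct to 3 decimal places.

0.927

n = 5, Σx = 249, Σy = 82.03, Σxy = 3967.23, Σx² = 12663, Σy² = 1402.8109
Sxx = Σx² − (Σx)²/n = 12663 − 12400.2 = 262.8
Sxy = Σxy − (Σx)(Σy)/n = 3967.23 − 4085.094 = -117.864
Syy = Σy² − (Σy)²/n = 1402.8109 − 1345.78418 = 57.02672
R² = Sxy²/(Sxx·Syy) = (-117.864)²/(262.8·57.02672) = 0.926955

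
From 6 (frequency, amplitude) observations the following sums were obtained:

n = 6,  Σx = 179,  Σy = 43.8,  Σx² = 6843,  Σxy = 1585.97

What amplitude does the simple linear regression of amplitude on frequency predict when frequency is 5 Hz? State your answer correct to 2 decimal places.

2.69

Sxx = Σx² − (Σx)²/n = 6843 − 5340.166667 = 1502.833333
Sxy = Σxy − (Σx)(Σy)/n = 1585.97 − 1306.7 = 279.27
b = Sxy/Sxx = 279.27/1502.833333 = 0.185829
a = ȳ − b·x̄ = 7.3 − 0.185829·29.833333 = 1.756102
ŷ(5) = a + b·5 = 1.756102 + 0.185829·5 = 2.685247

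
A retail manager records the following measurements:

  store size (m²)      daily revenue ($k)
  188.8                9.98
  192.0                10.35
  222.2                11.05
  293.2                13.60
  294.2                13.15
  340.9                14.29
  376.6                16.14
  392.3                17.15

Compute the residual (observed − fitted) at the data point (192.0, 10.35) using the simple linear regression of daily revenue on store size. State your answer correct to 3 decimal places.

n = 8, Σx = 2300.2, Σy = 105.71, Σxy = 31860.714, Σx² = 706341.82
Sxx = Σx² − (Σx)²/n = 706341.82 − 661365.005 = 44976.815
Sxy = Σxy − (Σx)(Σy)/n = 31860.714 − 30394.26775 = 1466.44625
b = Sxy/Sxx = 1466.44625/44976.815 = 0.032604
a = ȳ − b·x̄ = 13.21375 − 0.032604·287.525 = 3.839143
ŷ(192.0) = 3.839143 + 0.032604·192 = 10.099206
residual = y − ŷ = 10.35 − 10.099206 = 0.250794

0.251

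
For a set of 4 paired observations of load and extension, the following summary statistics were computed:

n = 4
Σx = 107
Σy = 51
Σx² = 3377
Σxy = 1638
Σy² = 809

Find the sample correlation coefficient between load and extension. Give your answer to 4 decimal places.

Sxx = Σx² − (Σx)²/n = 3377 − 2862.25 = 514.75
Sxy = Σxy − (Σx)(Σy)/n = 1638 − 1364.25 = 273.75
Syy = Σy² − (Σy)²/n = 809 − 650.25 = 158.75
r = Sxy/√(Sxx·Syy) = 273.75/√(81716.5625) = 273.75/285.861090 = 0.957633

0.9576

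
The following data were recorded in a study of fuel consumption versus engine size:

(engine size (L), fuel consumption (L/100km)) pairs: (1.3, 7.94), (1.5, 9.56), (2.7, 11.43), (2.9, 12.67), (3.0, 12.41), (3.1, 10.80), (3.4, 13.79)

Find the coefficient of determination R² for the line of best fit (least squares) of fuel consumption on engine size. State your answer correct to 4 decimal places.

n = 7, Σx = 17.9, Σy = 78.6, Σxy = 209.862, Σx² = 49.81, Σy² = 906.4232
Sxx = Σx² − (Σx)²/n = 49.81 − 45.772857 = 4.037143
Sxy = Σxy − (Σx)(Σy)/n = 209.862 − 200.991429 = 8.870571
Syy = Σy² − (Σy)²/n = 906.4232 − 882.565714 = 23.857486
R² = Sxy²/(Sxx·Syy) = (8.870571)²/(4.037143·23.857486) = 0.816967

0.8170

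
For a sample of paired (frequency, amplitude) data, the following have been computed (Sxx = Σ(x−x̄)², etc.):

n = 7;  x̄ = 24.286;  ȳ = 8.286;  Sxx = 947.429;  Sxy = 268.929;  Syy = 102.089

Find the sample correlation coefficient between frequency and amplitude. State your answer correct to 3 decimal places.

0.865

r = Sxy/√(Sxx·Syy) = 268.929/√(96722.079181) = 268.929/311.001735 = 0.864719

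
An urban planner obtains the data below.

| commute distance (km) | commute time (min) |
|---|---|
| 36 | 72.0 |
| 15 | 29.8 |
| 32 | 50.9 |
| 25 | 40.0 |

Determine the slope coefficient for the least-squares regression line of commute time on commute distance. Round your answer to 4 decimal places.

n = 4, Σx = 108, Σy = 192.7, Σxy = 5667.8, Σx² = 3170
Sxx = Σx² − (Σx)²/n = 3170 − 2916 = 254
Sxy = Σxy − (Σx)(Σy)/n = 5667.8 − 5202.9 = 464.9
b = Sxy/Sxx = 464.9/254 = 1.830315

1.8303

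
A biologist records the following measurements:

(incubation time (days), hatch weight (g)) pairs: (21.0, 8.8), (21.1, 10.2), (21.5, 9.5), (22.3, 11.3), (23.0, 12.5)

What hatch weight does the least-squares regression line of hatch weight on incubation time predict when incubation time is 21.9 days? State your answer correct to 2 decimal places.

10.65

n = 5, Σx = 108.9, Σy = 52.3, Σxy = 1143.76, Σx² = 2374.75
Sxx = Σx² − (Σx)²/n = 2374.75 − 2371.842 = 2.908
Sxy = Σxy − (Σx)(Σy)/n = 1143.76 − 1139.094 = 4.666
b = Sxy/Sxx = 4.666/2.908 = 1.604539
a = ȳ − b·x̄ = 10.46 − 1.604539·21.78 = -24.486864
ŷ(21.9) = a + b·21.9 = -24.486864 + 1.604539·21.9 = 10.652545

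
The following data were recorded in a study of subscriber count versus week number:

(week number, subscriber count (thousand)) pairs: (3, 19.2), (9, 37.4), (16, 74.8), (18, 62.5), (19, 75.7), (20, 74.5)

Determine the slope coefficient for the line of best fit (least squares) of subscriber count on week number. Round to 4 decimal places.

3.3926

n = 6, Σx = 85, Σy = 344.1, Σxy = 5644.3, Σx² = 1431
Sxx = Σx² − (Σx)²/n = 1431 − 1204.166667 = 226.833333
Sxy = Σxy − (Σx)(Σy)/n = 5644.3 − 4874.75 = 769.55
b = Sxy/Sxx = 769.55/226.833333 = 3.392579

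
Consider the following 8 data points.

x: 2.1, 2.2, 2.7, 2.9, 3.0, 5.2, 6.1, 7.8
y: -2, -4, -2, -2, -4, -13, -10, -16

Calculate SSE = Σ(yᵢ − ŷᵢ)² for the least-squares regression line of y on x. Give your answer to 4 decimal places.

n = 8, Σx = 32, Σy = -53, Σxy = -289.6, Σx² = 159.04, Σy² = 569
Sxx = Σx² − (Σx)²/n = 159.04 − 128 = 31.04
Sxy = Σxy − (Σx)(Σy)/n = -289.6 − (-212) = -77.6
Syy = Σy² − (Σy)²/n = 569 − 351.125 = 217.875
b = Sxy/Sxx = -77.6/31.04 = -2.5
SSE = Syy − b·Sxy = 217.875 − (-2.5)·(-77.6) = 23.875

23.8750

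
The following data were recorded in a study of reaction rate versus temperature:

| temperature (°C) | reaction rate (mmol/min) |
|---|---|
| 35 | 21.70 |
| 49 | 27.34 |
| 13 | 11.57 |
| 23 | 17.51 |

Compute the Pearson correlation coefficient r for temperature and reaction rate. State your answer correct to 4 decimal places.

0.9943

n = 4, Σx = 120, Σy = 78.12, Σxy = 2652.3, Σx² = 4324, Σy² = 1658.8306
Sxx = Σx² − (Σx)²/n = 4324 − 3600 = 724
Sxy = Σxy − (Σx)(Σy)/n = 2652.3 − 2343.6 = 308.7
Syy = Σy² − (Σy)²/n = 1658.8306 − 1525.6836 = 133.147
r = Sxy/√(Sxx·Syy) = 308.7/√(96398.428) = 308.7/310.480962 = 0.994264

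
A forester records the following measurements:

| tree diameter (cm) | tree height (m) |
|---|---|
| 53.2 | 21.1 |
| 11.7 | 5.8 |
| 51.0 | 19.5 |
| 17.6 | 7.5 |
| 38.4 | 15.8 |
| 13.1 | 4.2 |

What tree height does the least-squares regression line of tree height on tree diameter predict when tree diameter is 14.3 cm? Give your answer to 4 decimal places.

5.9570

n = 6, Σx = 185, Σy = 73.9, Σxy = 2978.62, Σx² = 7524.06
Sxx = Σx² − (Σx)²/n = 7524.06 − 5704.166667 = 1819.893333
Sxy = Σxy − (Σx)(Σy)/n = 2978.62 − 2278.583333 = 700.036667
b = Sxy/Sxx = 700.036667/1819.893333 = 0.384658
a = ȳ − b·x̄ = 12.316667 − 0.384658·30.833333 = 0.456376
ŷ(14.3) = a + b·14.3 = 0.456376 + 0.384658·14.3 = 5.956986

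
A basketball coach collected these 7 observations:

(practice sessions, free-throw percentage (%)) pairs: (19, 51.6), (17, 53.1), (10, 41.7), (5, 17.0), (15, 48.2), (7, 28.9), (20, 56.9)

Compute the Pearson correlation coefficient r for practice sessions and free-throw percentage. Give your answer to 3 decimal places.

0.955

n = 7, Σx = 93, Σy = 297.4, Σxy = 4448.4, Σx² = 1449, Σy² = 13906.12
Sxx = Σx² − (Σx)²/n = 1449 − 1235.571429 = 213.428571
Sxy = Σxy − (Σx)(Σy)/n = 4448.4 − 3951.171429 = 497.228571
Syy = Σy² − (Σy)²/n = 13906.12 − 12635.251429 = 1270.868571
r = Sxy/√(Sxx·Syy) = 497.228571/√(271239.663673) = 497.228571/520.806743 = 0.954728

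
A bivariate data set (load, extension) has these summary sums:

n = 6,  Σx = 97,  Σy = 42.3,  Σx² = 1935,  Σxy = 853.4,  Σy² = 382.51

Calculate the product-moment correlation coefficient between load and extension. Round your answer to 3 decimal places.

0.964

Sxx = Σx² − (Σx)²/n = 1935 − 1568.166667 = 366.833333
Sxy = Σxy − (Σx)(Σy)/n = 853.4 − 683.85 = 169.55
Syy = Σy² − (Σy)²/n = 382.51 − 298.215 = 84.295
r = Sxy/√(Sxx·Syy) = 169.55/√(30922.215833) = 169.55/175.847138 = 0.964190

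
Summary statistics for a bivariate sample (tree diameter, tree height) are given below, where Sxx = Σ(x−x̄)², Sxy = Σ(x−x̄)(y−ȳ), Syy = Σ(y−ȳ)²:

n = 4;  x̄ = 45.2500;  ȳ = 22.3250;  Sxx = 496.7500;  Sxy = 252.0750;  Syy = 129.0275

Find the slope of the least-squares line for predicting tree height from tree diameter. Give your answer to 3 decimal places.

b = Sxy/Sxx = 252.075/496.75 = 0.507448

0.507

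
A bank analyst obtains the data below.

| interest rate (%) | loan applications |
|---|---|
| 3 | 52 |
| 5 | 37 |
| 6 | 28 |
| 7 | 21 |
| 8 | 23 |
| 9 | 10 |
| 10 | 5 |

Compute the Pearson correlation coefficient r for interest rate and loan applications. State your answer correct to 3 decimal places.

-0.983

n = 7, Σx = 48, Σy = 176, Σxy = 980, Σx² = 364, Σy² = 5952
Sxx = Σx² − (Σx)²/n = 364 − 329.142857 = 34.857143
Sxy = Σxy − (Σx)(Σy)/n = 980 − 1206.857143 = -226.857143
Syy = Σy² − (Σy)²/n = 5952 − 4425.142857 = 1526.857143
r = Sxy/√(Sxx·Syy) = -226.857143/√(53221.877551) = -226.857143/230.698673 = -0.983348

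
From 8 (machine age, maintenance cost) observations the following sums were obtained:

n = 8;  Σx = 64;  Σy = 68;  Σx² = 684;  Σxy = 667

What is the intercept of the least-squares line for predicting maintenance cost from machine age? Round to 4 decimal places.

2.7791

Sxx = Σx² − (Σx)²/n = 684 − 512 = 172
Sxy = Σxy − (Σx)(Σy)/n = 667 − 544 = 123
b = Sxy/Sxx = 123/172 = 0.715116
a = ȳ − b·x̄ = 8.5 − 0.715116·8 = 2.779070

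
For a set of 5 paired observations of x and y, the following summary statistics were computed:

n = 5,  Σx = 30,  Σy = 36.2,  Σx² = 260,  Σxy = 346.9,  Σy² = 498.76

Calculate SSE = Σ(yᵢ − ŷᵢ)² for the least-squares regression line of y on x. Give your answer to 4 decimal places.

Sxx = Σx² − (Σx)²/n = 260 − 180 = 80
Sxy = Σxy − (Σx)(Σy)/n = 346.9 − 217.2 = 129.7
Syy = Σy² − (Σy)²/n = 498.76 − 262.088 = 236.672
b = Sxy/Sxx = 129.7/80 = 1.62125
SSE = Syy − b·Sxy = 236.672 − 1.62125·129.7 = 26.395875

26.3959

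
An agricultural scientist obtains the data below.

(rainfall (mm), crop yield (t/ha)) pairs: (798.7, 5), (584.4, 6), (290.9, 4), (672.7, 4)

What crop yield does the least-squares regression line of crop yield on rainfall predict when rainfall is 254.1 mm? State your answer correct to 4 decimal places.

4.2566

n = 4, Σx = 2346.7, Σy = 19, Σxy = 11354.3, Σx² = 1516593.15
Sxx = Σx² − (Σx)²/n = 1516593.15 − 1376750.2225 = 139842.9275
Sxy = Σxy − (Σx)(Σy)/n = 11354.3 − 11146.825 = 207.475
b = Sxy/Sxx = 207.475/139842.9275 = 0.001484
a = ȳ − b·x̄ = 4.75 − 0.001484·586.675 = 3.879592
ŷ(254.1) = a + b·254.1 = 3.879592 + 0.001484·254.1 = 4.256582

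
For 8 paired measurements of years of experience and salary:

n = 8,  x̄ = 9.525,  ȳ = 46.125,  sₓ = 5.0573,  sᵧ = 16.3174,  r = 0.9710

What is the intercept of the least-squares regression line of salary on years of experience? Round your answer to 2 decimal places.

16.28

b = r · sᵧ/sₓ = 0.971 · 16.3174/5.0573 = 3.132936
a = ȳ − b·x̄ = 46.125 − 3.132936·9.525 = 16.283788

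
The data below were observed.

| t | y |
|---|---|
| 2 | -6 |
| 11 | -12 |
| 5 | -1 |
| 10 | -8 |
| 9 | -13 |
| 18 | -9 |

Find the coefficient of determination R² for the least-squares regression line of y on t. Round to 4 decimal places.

n = 6, Σx = 55, Σy = -49, Σxy = -508, Σx² = 655, Σy² = 495
Sxx = Σx² − (Σx)²/n = 655 − 504.166667 = 150.833333
Sxy = Σxy − (Σx)(Σy)/n = -508 − (-449.166667) = -58.833333
Syy = Σy² − (Σy)²/n = 495 − 400.166667 = 94.833333
R² = Sxy²/(Sxx·Syy) = (-58.833333)²/(150.833333·94.833333) = 0.241985

0.2420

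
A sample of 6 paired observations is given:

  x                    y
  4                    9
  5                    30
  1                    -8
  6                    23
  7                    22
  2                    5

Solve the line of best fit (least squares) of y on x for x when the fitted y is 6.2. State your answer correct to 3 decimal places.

n = 6, Σx = 25, Σy = 81, Σxy = 480, Σx² = 131
Sxx = Σx² − (Σx)²/n = 131 − 104.166667 = 26.833333
Sxy = Σxy − (Σx)(Σy)/n = 480 − 337.5 = 142.5
b = Sxy/Sxx = 142.5/26.833333 = 5.310559
a = ȳ − b·x̄ = 13.5 − 5.310559·4.166667 = -8.627329
Set a + b·x = 6.2: x = (6.2 − (-8.627329)) / 5.310559 = 2.792047

2.792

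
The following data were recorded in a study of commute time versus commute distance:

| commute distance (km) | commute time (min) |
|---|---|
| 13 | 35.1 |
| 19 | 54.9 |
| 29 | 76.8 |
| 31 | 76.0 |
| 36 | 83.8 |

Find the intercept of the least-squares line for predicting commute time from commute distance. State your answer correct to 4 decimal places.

11.4929

n = 5, Σx = 128, Σy = 326.6, Σxy = 9099.4, Σx² = 3628
Sxx = Σx² − (Σx)²/n = 3628 − 3276.8 = 351.2
Sxy = Σxy − (Σx)(Σy)/n = 9099.4 − 8360.96 = 738.44
b = Sxy/Sxx = 738.44/351.2 = 2.102620
a = ȳ − b·x̄ = 65.32 − 2.102620·25.6 = 11.492938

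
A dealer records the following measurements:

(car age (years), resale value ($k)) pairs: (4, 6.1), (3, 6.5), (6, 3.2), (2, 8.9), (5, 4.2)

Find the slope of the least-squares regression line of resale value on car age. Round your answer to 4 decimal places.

-1.3700

n = 5, Σx = 20, Σy = 28.9, Σxy = 101.9, Σx² = 90
Sxx = Σx² − (Σx)²/n = 90 − 80 = 10
Sxy = Σxy − (Σx)(Σy)/n = 101.9 − 115.6 = -13.7
b = Sxy/Sxx = -13.7/10 = -1.37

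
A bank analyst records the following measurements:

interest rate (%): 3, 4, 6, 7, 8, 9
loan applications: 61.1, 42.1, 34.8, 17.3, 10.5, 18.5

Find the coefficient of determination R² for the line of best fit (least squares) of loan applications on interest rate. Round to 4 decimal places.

0.8616

n = 6, Σx = 37, Σy = 184.3, Σxy = 932.1, Σx² = 255, Σy² = 7468.45
Sxx = Σx² − (Σx)²/n = 255 − 228.166667 = 26.833333
Sxy = Σxy − (Σx)(Σy)/n = 932.1 − 1136.516667 = -204.416667
Syy = Σy² − (Σy)²/n = 7468.45 − 5661.081667 = 1807.368333
R² = Sxy²/(Sxx·Syy) = (-204.416667)²/(26.833333·1807.368333) = 0.861611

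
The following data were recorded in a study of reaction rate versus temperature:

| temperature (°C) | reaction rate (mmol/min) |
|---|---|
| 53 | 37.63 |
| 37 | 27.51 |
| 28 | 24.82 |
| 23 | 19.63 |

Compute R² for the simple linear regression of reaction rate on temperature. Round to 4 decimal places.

n = 4, Σx = 141, Σy = 109.59, Σxy = 4158.71, Σx² = 5491, Σy² = 3174.1863
Sxx = Σx² − (Σx)²/n = 5491 − 4970.25 = 520.75
Sxy = Σxy − (Σx)(Σy)/n = 4158.71 − 3863.0475 = 295.6625
Syy = Σy² − (Σy)²/n = 3174.1863 − 3002.492025 = 171.694275
R² = Sxy²/(Sxx·Syy) = (295.6625)²/(520.75·171.694275) = 0.977704

0.9777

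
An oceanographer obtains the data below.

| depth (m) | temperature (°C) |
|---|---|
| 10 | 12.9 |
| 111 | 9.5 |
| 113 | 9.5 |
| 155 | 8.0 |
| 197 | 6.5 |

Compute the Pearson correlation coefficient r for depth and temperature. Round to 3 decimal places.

-1.000

n = 5, Σx = 586, Σy = 46.4, Σxy = 4777.5, Σx² = 88024, Σy² = 453.16
Sxx = Σx² − (Σx)²/n = 88024 − 68679.2 = 19344.8
Sxy = Σxy − (Σx)(Σy)/n = 4777.5 − 5438.08 = -660.58
Syy = Σy² − (Σy)²/n = 453.16 − 430.592 = 22.568
r = Sxy/√(Sxx·Syy) = -660.58/√(436573.4464) = -660.58/660.737048 = -0.999762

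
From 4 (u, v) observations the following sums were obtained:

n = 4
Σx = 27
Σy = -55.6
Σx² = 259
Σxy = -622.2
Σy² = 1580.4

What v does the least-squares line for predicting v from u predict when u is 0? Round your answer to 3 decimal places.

Sxx = Σx² − (Σx)²/n = 259 − 182.25 = 76.75
Sxy = Σxy − (Σx)(Σy)/n = -622.2 − (-375.3) = -246.9
b = Sxy/Sxx = -246.9/76.75 = -3.216938
a = ȳ − b·x̄ = -13.9 − (-3.216938)·6.75 = 7.814332
ŷ(0) = a + b·0 = 7.814332 + (-3.216938)·0 = 7.814332

7.814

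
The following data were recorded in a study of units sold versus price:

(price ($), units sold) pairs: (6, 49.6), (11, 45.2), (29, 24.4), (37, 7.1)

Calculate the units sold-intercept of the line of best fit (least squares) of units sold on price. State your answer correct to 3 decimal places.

59.112

n = 4, Σx = 83, Σy = 126.3, Σxy = 1765.1, Σx² = 2367
Sxx = Σx² − (Σx)²/n = 2367 − 1722.25 = 644.75
Sxy = Σxy − (Σx)(Σy)/n = 1765.1 − 2620.725 = -855.625
b = Sxy/Sxx = -855.625/644.75 = -1.327065
a = ȳ − b·x̄ = 31.575 − (-1.327065)·20.75 = 59.111594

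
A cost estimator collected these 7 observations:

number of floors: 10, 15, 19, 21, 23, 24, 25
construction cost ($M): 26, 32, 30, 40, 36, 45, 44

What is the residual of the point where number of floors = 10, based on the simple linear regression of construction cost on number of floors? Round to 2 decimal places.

1.10

n = 7, Σx = 137, Σy = 253, Σxy = 5158, Σx² = 2857
Sxx = Σx² − (Σx)²/n = 2857 − 2681.285714 = 175.714286
Sxy = Σxy − (Σx)(Σy)/n = 5158 − 4951.571429 = 206.428571
b = Sxy/Sxx = 206.428571/175.714286 = 1.174797
a = ȳ − b·x̄ = 36.142857 − 1.174797·19.571429 = 13.150407
ŷ(10) = 13.150407 + 1.174797·10 = 24.898374
residual = y − ŷ = 26 − 24.898374 = 1.101626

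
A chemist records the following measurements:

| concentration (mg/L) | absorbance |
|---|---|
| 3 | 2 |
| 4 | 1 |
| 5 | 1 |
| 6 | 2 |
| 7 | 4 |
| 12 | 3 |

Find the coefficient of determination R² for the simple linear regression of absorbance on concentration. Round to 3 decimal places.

n = 6, Σx = 37, Σy = 13, Σxy = 91, Σx² = 279, Σy² = 35
Sxx = Σx² − (Σx)²/n = 279 − 228.166667 = 50.833333
Sxy = Σxy − (Σx)(Σy)/n = 91 − 80.166667 = 10.833333
Syy = Σy² − (Σy)²/n = 35 − 28.166667 = 6.833333
R² = Sxy²/(Sxx·Syy) = (10.833333)²/(50.833333·6.833333) = 0.337865

0.338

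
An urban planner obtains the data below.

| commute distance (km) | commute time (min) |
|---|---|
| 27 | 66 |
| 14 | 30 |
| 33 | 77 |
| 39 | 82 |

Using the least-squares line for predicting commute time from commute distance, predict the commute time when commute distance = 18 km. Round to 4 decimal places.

n = 4, Σx = 113, Σy = 255, Σxy = 7941, Σx² = 3535
Sxx = Σx² − (Σx)²/n = 3535 − 3192.25 = 342.75
Sxy = Σxy − (Σx)(Σy)/n = 7941 − 7203.75 = 737.25
b = Sxy/Sxx = 737.25/342.75 = 2.150985
a = ȳ − b·x̄ = 63.75 − 2.150985·28.25 = 2.984683
ŷ(18) = a + b·18 = 2.984683 + 2.150985·18 = 41.702407

41.7024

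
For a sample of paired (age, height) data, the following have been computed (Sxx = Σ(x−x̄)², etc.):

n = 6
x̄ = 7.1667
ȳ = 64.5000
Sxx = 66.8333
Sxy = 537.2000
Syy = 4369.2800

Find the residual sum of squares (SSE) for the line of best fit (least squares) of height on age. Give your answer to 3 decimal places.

b = Sxy/Sxx = 537.2/66.8333 = 8.037909
SSE = Syy − b·Sxy = 4369.28 − 8.037909·537.2 = 51.315153

51.315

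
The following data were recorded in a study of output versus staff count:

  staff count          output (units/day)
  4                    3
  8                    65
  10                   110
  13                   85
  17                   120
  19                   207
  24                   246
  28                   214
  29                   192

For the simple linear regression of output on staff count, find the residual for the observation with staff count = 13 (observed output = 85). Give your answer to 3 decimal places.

-21.060

n = 9, Σx = 152, Σy = 1242, Σxy = 26174, Σx² = 3200
Sxx = Σx² − (Σx)²/n = 3200 − 2567.111111 = 632.888889
Sxy = Σxy − (Σx)(Σy)/n = 26174 − 20976 = 5198
b = Sxy/Sxx = 5198/632.888889 = 8.213132
a = ȳ − b·x̄ = 138 − 8.213132·16.888889 = -0.710674
ŷ(13) = -0.710674 + 8.213132·13 = 106.060042
residual = y − ŷ = 85 − 106.060042 = -21.060042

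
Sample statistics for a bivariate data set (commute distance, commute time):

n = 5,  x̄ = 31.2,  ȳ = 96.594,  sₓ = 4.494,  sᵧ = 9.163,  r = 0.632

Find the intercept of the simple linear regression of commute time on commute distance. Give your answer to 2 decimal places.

56.39

b = r · sᵧ/sₓ = 0.632 · 9.163/4.494 = 1.288611
a = ȳ − b·x̄ = 96.594 − 1.288611·31.2 = 56.389350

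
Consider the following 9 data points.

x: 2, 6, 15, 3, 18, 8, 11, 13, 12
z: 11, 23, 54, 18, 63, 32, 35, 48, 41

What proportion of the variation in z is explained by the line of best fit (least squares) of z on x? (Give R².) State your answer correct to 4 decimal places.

n = 9, Σx = 88, Σy = 325, Σxy = 3915, Σx² = 1096, Σy² = 14093
Sxx = Σx² − (Σx)²/n = 1096 − 860.444444 = 235.555556
Sxy = Σxy − (Σx)(Σy)/n = 3915 − 3177.777778 = 737.222222
Syy = Σy² − (Σy)²/n = 14093 − 11736.111111 = 2356.888889
R² = Sxy²/(Sxx·Syy) = (737.222222)²/(235.555556·2356.888889) = 0.978959

0.9790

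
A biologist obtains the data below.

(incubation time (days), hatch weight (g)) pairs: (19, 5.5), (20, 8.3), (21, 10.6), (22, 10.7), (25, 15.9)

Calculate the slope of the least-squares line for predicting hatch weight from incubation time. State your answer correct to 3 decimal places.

1.632

n = 5, Σx = 107, Σy = 51, Σxy = 1126, Σx² = 2311
Sxx = Σx² − (Σx)²/n = 2311 − 2289.8 = 21.2
Sxy = Σxy − (Σx)(Σy)/n = 1126 − 1091.4 = 34.6
b = Sxy/Sxx = 34.6/21.2 = 1.632075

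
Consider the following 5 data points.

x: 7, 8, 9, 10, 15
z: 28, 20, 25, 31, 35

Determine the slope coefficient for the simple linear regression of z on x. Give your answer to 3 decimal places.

1.387

n = 5, Σx = 49, Σy = 139, Σxy = 1416, Σx² = 519
Sxx = Σx² − (Σx)²/n = 519 − 480.2 = 38.8
Sxy = Σxy − (Σx)(Σy)/n = 1416 − 1362.2 = 53.8
b = Sxy/Sxx = 53.8/38.8 = 1.386598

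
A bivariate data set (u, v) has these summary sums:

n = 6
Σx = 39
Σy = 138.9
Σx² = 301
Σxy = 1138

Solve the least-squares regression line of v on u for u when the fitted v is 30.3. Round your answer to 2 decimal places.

7.94

Sxx = Σx² − (Σx)²/n = 301 − 253.5 = 47.5
Sxy = Σxy − (Σx)(Σy)/n = 1138 − 902.85 = 235.15
b = Sxy/Sxx = 235.15/47.5 = 4.950526
a = ȳ − b·x̄ = 23.15 − 4.950526·6.5 = -9.028421
Set a + b·x = 30.3: x = (30.3 − (-9.028421)) / 4.950526 = 7.944291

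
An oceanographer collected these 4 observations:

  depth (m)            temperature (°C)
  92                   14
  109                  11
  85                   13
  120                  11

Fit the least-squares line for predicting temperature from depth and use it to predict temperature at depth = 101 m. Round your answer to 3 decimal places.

n = 4, Σx = 406, Σy = 49, Σxy = 4912, Σx² = 41970
Sxx = Σx² − (Σx)²/n = 41970 − 41209 = 761
Sxy = Σxy − (Σx)(Σy)/n = 4912 − 4973.5 = -61.5
b = Sxy/Sxx = -61.5/761 = -0.080815
a = ȳ − b·x̄ = 12.25 − (-0.080815)·101.5 = 20.452694
ŷ(101) = a + b·101 = 20.452694 + (-0.080815)·101 = 12.290407

12.290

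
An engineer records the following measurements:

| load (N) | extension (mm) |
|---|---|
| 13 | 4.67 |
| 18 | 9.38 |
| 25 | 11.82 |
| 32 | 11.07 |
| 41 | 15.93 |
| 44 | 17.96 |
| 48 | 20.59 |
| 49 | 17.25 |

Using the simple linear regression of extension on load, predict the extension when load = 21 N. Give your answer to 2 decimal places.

8.97

n = 8, Σx = 270, Σy = 108.67, Σxy = 4156.23, Σx² = 10464
Sxx = Σx² − (Σx)²/n = 10464 − 9112.5 = 1351.5
Sxy = Σxy − (Σx)(Σy)/n = 4156.23 − 3667.6125 = 488.6175
b = Sxy/Sxx = 488.6175/1351.5 = 0.361537
a = ȳ − b·x̄ = 13.58375 − 0.361537·33.75 = 1.381870
ŷ(21) = a + b·21 = 1.381870 + 0.361537·21 = 8.974151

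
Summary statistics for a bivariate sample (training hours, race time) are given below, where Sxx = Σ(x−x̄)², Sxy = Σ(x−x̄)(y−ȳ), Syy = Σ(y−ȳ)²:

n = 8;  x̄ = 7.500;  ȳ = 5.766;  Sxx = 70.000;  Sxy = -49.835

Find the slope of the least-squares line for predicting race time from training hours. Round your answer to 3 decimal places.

b = Sxy/Sxx = -49.835/70 = -0.711929

-0.712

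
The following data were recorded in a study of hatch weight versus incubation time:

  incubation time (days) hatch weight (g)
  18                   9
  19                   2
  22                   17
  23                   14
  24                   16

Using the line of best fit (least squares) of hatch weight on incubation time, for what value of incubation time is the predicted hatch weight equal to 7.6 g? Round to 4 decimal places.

19.0730

n = 5, Σx = 106, Σy = 58, Σxy = 1280, Σx² = 2274
Sxx = Σx² − (Σx)²/n = 2274 − 2247.2 = 26.8
Sxy = Σxy − (Σx)(Σy)/n = 1280 − 1229.6 = 50.4
b = Sxy/Sxx = 50.4/26.8 = 1.880597
a = ȳ − b·x̄ = 11.6 − 1.880597·21.2 = -28.268657
Set a + b·x = 7.6: x = (7.6 − (-28.268657)) / 1.880597 = 19.073016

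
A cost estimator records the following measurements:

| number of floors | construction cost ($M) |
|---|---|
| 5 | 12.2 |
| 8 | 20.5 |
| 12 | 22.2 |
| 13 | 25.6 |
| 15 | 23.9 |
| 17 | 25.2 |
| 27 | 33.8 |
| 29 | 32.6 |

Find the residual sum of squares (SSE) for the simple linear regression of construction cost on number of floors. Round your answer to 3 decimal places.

n = 8, Σx = 126, Σy = 196, Σxy = 3469.1, Σx² = 2486, Σy² = 5128.74
Sxx = Σx² − (Σx)²/n = 2486 − 1984.5 = 501.5
Sxy = Σxy − (Σx)(Σy)/n = 3469.1 − 3087 = 382.1
Syy = Σy² − (Σy)²/n = 5128.74 − 4802 = 326.74
b = Sxy/Sxx = 382.1/501.5 = 0.761914
SSE = Syy − b·Sxy = 326.74 − 0.761914·382.1 = 35.612562

35.613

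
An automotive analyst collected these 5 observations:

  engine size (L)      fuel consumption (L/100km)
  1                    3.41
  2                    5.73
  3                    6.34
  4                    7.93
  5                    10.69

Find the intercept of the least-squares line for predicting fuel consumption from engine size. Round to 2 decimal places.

n = 5, Σx = 15, Σy = 34.1, Σxy = 119.06, Σx² = 55
Sxx = Σx² − (Σx)²/n = 55 − 45 = 10
Sxy = Σxy − (Σx)(Σy)/n = 119.06 − 102.3 = 16.76
b = Sxy/Sxx = 16.76/10 = 1.676
a = ȳ − b·x̄ = 6.82 − 1.676·3 = 1.792

1.79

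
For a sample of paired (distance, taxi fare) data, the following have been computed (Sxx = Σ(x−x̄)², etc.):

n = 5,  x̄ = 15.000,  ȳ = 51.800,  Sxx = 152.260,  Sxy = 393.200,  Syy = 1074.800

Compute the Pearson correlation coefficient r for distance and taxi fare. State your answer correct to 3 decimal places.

0.972

r = Sxy/√(Sxx·Syy) = 393.2/√(163649.048) = 393.2/404.535595 = 0.971979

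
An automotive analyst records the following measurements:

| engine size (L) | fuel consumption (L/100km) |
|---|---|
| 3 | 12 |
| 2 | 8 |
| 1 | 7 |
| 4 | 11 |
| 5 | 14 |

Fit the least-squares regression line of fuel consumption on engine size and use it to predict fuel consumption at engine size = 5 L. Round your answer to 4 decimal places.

n = 5, Σx = 15, Σy = 52, Σxy = 173, Σx² = 55
Sxx = Σx² − (Σx)²/n = 55 − 45 = 10
Sxy = Σxy − (Σx)(Σy)/n = 173 − 156 = 17
b = Sxy/Sxx = 17/10 = 1.7
a = ȳ − b·x̄ = 10.4 − 1.7·3 = 5.3
ŷ(5) = a + b·5 = 5.3 + 1.7·5 = 13.8

13.8000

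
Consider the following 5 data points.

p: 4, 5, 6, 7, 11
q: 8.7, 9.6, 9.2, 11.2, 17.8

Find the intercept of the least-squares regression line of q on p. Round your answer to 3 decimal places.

2.417

n = 5, Σx = 33, Σy = 56.5, Σxy = 412.2, Σx² = 247
Sxx = Σx² − (Σx)²/n = 247 − 217.8 = 29.2
Sxy = Σxy − (Σx)(Σy)/n = 412.2 − 372.9 = 39.3
b = Sxy/Sxx = 39.3/29.2 = 1.345890
a = ȳ − b·x̄ = 11.3 − 1.345890·6.6 = 2.417123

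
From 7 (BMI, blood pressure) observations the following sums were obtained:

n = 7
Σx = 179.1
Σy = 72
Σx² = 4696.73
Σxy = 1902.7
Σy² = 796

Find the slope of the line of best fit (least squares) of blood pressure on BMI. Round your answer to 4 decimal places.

0.5294

Sxx = Σx² − (Σx)²/n = 4696.73 − 4582.401429 = 114.328571
Sxy = Σxy − (Σx)(Σy)/n = 1902.7 − 1842.171429 = 60.528571
b = Sxy/Sxx = 60.528571/114.328571 = 0.529426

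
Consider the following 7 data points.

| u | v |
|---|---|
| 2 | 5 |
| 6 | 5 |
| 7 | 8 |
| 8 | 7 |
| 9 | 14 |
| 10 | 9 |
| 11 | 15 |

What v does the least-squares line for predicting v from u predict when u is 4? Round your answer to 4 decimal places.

n = 7, Σx = 53, Σy = 63, Σxy = 533, Σx² = 455
Sxx = Σx² − (Σx)²/n = 455 − 401.285714 = 53.714286
Sxy = Σxy − (Σx)(Σy)/n = 533 − 477 = 56
b = Sxy/Sxx = 56/53.714286 = 1.042553
a = ȳ − b·x̄ = 9 − 1.042553·7.571429 = 1.106383
ŷ(4) = a + b·4 = 1.106383 + 1.042553·4 = 5.276596

5.2766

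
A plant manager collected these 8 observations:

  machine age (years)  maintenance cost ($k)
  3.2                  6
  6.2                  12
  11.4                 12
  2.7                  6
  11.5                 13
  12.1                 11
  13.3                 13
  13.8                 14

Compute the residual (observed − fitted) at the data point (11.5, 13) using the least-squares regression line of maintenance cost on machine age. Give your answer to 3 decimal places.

n = 8, Σx = 74.2, Σy = 87, Σxy = 895.3, Σx² = 831.92
Sxx = Σx² − (Σx)²/n = 831.92 − 688.205 = 143.715
Sxy = Σxy − (Σx)(Σy)/n = 895.3 − 806.925 = 88.375
b = Sxy/Sxx = 88.375/143.715 = 0.614932
a = ȳ − b·x̄ = 10.875 − 0.614932·9.275 = 5.171503
ŷ(11.5) = 5.171503 + 0.614932·11.5 = 12.243224
residual = y − ŷ = 13 − 12.243224 = 0.756776

0.757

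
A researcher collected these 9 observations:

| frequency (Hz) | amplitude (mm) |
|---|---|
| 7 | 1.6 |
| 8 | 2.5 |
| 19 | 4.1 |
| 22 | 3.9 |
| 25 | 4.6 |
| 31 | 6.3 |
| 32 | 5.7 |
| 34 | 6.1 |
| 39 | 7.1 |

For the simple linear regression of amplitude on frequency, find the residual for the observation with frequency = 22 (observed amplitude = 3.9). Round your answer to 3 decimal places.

-0.419

n = 9, Σx = 217, Σy = 41.9, Σxy = 1171.9, Σx² = 6245
Sxx = Σx² − (Σx)²/n = 6245 − 5232.111111 = 1012.888889
Sxy = Σxy − (Σx)(Σy)/n = 1171.9 − 1010.255556 = 161.644444
b = Sxy/Sxx = 161.644444/1012.888889 = 0.159588
a = ȳ − b·x̄ = 4.655556 − 0.159588·24.111111 = 0.807723
ŷ(22) = 0.807723 + 0.159588·22 = 4.318649
residual = y − ŷ = 3.9 − 4.318649 = -0.418649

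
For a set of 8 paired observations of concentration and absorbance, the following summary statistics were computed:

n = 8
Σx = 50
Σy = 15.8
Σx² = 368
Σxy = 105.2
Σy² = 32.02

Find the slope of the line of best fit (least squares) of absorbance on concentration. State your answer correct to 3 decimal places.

Sxx = Σx² − (Σx)²/n = 368 − 312.5 = 55.5
Sxy = Σxy − (Σx)(Σy)/n = 105.2 − 98.75 = 6.45
b = Sxy/Sxx = 6.45/55.5 = 0.116216

0.116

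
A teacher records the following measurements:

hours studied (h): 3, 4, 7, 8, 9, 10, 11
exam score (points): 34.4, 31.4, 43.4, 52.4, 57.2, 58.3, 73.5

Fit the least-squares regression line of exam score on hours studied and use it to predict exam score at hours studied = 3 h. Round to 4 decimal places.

29.1737

n = 7, Σx = 52, Σy = 350.6, Σxy = 2858.1, Σx² = 440
Sxx = Σx² − (Σx)²/n = 440 − 386.285714 = 53.714286
Sxy = Σxy − (Σx)(Σy)/n = 2858.1 − 2604.457143 = 253.642857
b = Sxy/Sxx = 253.642857/53.714286 = 4.722074
a = ȳ − b·x̄ = 50.085714 − 4.722074·7.428571 = 15.007447
ŷ(3) = a + b·3 = 15.007447 + 4.722074·3 = 29.173670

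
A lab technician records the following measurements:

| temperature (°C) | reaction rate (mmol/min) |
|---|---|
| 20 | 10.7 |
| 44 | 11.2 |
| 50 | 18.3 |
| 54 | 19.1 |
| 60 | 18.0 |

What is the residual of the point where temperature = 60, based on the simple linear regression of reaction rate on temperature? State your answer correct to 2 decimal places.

n = 5, Σx = 228, Σy = 77.3, Σxy = 3733.2, Σx² = 11352
Sxx = Σx² − (Σx)²/n = 11352 − 10396.8 = 955.2
Sxy = Σxy − (Σx)(Σy)/n = 3733.2 − 3524.88 = 208.32
b = Sxy/Sxx = 208.32/955.2 = 0.218090
a = ȳ − b·x̄ = 15.46 − 0.218090·45.6 = 5.515075
ŷ(60) = 5.515075 + 0.218090·60 = 18.600503
residual = y − ŷ = 18.0 − 18.600503 = -0.600503

-0.60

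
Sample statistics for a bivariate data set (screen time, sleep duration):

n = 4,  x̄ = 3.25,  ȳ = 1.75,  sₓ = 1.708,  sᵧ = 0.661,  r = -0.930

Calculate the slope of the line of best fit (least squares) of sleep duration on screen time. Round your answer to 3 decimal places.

-0.360

b = r · sᵧ/sₓ = -0.93 · 0.661/1.708 = -0.359912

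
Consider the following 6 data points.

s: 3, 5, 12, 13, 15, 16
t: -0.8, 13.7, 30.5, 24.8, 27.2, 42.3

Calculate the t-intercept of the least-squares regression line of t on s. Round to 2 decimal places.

n = 6, Σx = 64, Σy = 137.7, Σxy = 1839.3, Σx² = 828
Sxx = Σx² − (Σx)²/n = 828 − 682.666667 = 145.333333
Sxy = Σxy − (Σx)(Σy)/n = 1839.3 − 1468.8 = 370.5
b = Sxy/Sxx = 370.5/145.333333 = 2.549312
a = ȳ − b·x̄ = 22.95 − 2.549312·10.666667 = -4.242661

-4.24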